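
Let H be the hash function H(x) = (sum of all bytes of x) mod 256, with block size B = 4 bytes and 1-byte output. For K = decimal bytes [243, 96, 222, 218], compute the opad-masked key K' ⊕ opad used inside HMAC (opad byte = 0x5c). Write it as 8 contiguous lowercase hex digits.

Key decimal bytes [243, 96, 222, 218] = f3 60 de da is exactly B = 4 bytes: K' = f3 60 de da.
XOR each byte with 0x5c: f3⊕5c=af, 60⊕5c=3c, de⊕5c=82, da⊕5c=86.

af3c8286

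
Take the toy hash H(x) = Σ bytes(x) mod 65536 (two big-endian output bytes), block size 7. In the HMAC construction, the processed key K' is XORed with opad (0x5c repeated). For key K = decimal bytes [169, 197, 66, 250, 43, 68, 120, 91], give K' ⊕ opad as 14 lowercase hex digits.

Key decimal bytes [169, 197, 66, 250, 43, 68, 120, 91] = a9 c5 42 fa 2b 44 78 5b is 8 bytes > B = 7, so hash it first: H(key) = 03 ec, then zero-pad to 7 bytes: K' = 03 ec 00 00 00 00 00.
XOR each byte with 0x5c: 03⊕5c=5f, ec⊕5c=b0, 00⊕5c=5c, 00⊕5c=5c, 00⊕5c=5c, 00⊕5c=5c, 00⊕5c=5c.

5fb05c5c5c5c5c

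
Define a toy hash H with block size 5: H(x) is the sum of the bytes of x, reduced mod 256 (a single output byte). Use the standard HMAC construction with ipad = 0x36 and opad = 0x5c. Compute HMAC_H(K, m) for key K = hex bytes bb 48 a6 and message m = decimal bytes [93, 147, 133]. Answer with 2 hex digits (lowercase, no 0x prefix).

29

Key hex bytes bb 48 a6 is 3 bytes ≤ B = 5; zero-pad to 5 bytes: K' = bb 48 a6 00 00.
K' ⊕ ipad = 8d 7e 90 36 36.  K' ⊕ opad = e7 14 fa 5c 5c.
Inner input = (K'⊕ipad) ∥ m = 8d 7e 90 36 36 ∥ 5d 93 85.
Inner hash: sum = 141+126+144+54+54+93+147+133 = 892; mod 256 = 124 → 7c.
Outer input = (K'⊕opad) ∥ inner = e7 14 fa 5c 5c ∥ 7c.
Outer hash (tag): sum = 231+20+250+92+92+124 = 809; mod 256 = 41 → 29.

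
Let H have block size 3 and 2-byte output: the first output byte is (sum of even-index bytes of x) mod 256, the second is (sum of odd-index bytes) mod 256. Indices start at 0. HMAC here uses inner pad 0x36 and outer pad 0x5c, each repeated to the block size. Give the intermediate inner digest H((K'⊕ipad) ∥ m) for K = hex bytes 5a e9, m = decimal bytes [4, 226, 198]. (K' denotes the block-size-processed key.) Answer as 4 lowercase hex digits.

Key hex bytes 5a e9 is 2 bytes ≤ B = 3; zero-pad to 3 bytes: K' = 5a e9 00.
K' ⊕ ipad = 6c df 36.
Inner input = 6c df 36 ∥ 04 e2 c6.
Inner hash: even-index sum = 388 mod 256 = 132; odd-index sum = 425 mod 256 = 169 → 84 a9.

84a9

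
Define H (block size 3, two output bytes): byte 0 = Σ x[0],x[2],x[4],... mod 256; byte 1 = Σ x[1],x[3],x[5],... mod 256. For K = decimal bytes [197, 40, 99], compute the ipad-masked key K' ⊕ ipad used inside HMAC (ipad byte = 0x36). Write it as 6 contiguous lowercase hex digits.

Key decimal bytes [197, 40, 99] = c5 28 63 is exactly B = 3 bytes: K' = c5 28 63.
XOR each byte with 0x36: c5⊕36=f3, 28⊕36=1e, 63⊕36=55.

f31e55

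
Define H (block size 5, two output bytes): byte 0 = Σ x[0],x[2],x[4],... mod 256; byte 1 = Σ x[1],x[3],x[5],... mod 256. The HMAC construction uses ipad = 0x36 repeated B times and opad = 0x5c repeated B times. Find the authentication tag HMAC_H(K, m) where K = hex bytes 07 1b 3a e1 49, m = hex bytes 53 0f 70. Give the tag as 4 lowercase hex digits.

9dcf

Key hex bytes 07 1b 3a e1 49 is exactly B = 5 bytes: K' = 07 1b 3a e1 49.
K' ⊕ ipad = 31 2d 0c d7 7f.  K' ⊕ opad = 5b 47 66 bd 15.
Inner input = (K'⊕ipad) ∥ m = 31 2d 0c d7 7f ∥ 53 0f 70.
Inner hash: even-index sum = 203 mod 256 = 203; odd-index sum = 455 mod 256 = 199 → cb c7.
Outer input = (K'⊕opad) ∥ inner = 5b 47 66 bd 15 ∥ cb c7.
Outer hash (tag): even-index sum = 413 mod 256 = 157; odd-index sum = 463 mod 256 = 207 → 9d cf.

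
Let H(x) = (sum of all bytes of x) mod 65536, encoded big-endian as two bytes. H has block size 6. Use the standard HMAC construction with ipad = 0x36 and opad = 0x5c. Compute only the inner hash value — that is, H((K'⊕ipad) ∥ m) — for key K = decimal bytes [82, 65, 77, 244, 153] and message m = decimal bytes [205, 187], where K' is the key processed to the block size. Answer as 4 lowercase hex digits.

0485

Key decimal bytes [82, 65, 77, 244, 153] = 52 41 4d f4 99 is 5 bytes ≤ B = 6; zero-pad to 6 bytes: K' = 52 41 4d f4 99 00.
K' ⊕ ipad = 64 77 7b c2 af 36.
Inner input = 64 77 7b c2 af 36 ∥ cd bb.
Inner hash: sum = 100+119+123+194+175+54+205+187 = 1157 → 04 85.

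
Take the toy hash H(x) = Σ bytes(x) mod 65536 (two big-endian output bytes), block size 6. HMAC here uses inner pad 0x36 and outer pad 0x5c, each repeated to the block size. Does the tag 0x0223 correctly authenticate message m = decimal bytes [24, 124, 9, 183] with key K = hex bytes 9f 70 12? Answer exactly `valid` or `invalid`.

Key hex bytes 9f 70 12 is 3 bytes ≤ B = 6; zero-pad to 6 bytes: K' = 9f 70 12 00 00 00.
K' ⊕ ipad = a9 46 24 36 36 36; K' ⊕ opad = c3 2c 4e 5c 5c 5c.
Inner hash: sum = 169+70+36+54+54+54+24+124+9+183 = 777 → 03 09.
Outer hash (recomputed tag): sum = 195+44+78+92+92+92+3+9 = 605 → 02 5d.
Recomputed tag = 025d; claimed = 0223 → mismatch.

invalid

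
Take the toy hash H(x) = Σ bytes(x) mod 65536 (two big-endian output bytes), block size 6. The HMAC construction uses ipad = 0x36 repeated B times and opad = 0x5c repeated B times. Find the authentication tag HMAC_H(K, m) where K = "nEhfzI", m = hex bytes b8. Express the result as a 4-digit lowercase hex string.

Key "nEhfzI" = 6e 45 68 66 7a 49 is exactly B = 6 bytes: K' = 6e 45 68 66 7a 49.
K' ⊕ ipad = 58 73 5e 50 4c 7f.  K' ⊕ opad = 32 19 34 3a 26 15.
Inner input = (K'⊕ipad) ∥ m = 58 73 5e 50 4c 7f ∥ b8.
Inner hash: sum = 88+115+94+80+76+127+184 = 764 → 02 fc.
Outer input = (K'⊕opad) ∥ inner = 32 19 34 3a 26 15 ∥ 02 fc.
Outer hash (tag): sum = 50+25+52+58+38+21+2+252 = 498 → 01 f2.

01f2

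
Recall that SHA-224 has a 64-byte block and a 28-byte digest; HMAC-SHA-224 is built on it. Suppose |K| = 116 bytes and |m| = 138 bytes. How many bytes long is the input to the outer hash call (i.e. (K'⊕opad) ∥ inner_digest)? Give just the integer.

Key is 116 > 64 bytes, so it is hashed to 28 bytes then zero-padded to 64: |K'| = 64.
Outer input = (K'⊕opad) ∥ H(inner) → 64 + 28 = 92 bytes.

92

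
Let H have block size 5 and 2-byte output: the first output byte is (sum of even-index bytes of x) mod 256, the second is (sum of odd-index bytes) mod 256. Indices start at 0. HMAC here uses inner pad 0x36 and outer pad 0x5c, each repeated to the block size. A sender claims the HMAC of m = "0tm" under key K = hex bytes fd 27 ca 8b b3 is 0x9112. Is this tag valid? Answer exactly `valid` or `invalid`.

Key hex bytes fd 27 ca 8b b3 is exactly B = 5 bytes: K' = fd 27 ca 8b b3.
K' ⊕ ipad = cb 11 fc bd 85; K' ⊕ opad = a1 7b 96 d7 ef.
Inner hash: even-index sum = 704 mod 256 = 192; odd-index sum = 363 mod 256 = 107 → c0 6b.
Outer hash (recomputed tag): even-index sum = 657 mod 256 = 145; odd-index sum = 530 mod 256 = 18 → 91 12.
Recomputed tag = 9112; claimed = 9112 → match.

valid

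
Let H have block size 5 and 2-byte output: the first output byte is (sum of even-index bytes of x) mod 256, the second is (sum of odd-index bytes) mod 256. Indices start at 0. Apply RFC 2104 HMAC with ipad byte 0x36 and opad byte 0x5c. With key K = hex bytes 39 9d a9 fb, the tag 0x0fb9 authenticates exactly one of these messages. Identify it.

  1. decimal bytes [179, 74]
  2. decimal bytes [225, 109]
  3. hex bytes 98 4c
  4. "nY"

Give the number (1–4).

2

Key hex bytes 39 9d a9 fb is 4 bytes ≤ B = 5; zero-pad to 5 bytes: K' = 39 9d a9 fb 00.
K' ⊕ ipad = 0f ab 9f cd 36; K' ⊕ opad = 65 c1 f5 a7 5c.
m1: inner = H(0f ab 9f cd 36 b3 4a) = 2e 2b; tag = H(65 c1 f5 a7 5c 2e 2b) = e196
m2: inner = H(0f ab 9f cd 36 e1 6d) = 51 59; tag = H(65 c1 f5 a7 5c 51 59) = 0fb9 ← matches
m3: inner = H(0f ab 9f cd 36 98 4c) = 30 10; tag = H(65 c1 f5 a7 5c 30 10) = c698
m4: inner = H(0f ab 9f cd 36 6e 59) = 3d e6; tag = H(65 c1 f5 a7 5c 3d e6) = 9ca5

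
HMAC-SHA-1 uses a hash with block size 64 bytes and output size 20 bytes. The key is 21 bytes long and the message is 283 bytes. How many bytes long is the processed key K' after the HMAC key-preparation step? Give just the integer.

64

Key is 21 ≤ 64 bytes, zero-padded: |K'| = 64.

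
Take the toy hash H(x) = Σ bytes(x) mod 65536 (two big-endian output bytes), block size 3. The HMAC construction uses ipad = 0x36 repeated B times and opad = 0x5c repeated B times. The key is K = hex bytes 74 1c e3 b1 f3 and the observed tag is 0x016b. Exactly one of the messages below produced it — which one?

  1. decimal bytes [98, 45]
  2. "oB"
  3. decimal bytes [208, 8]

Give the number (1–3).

Key hex bytes 74 1c e3 b1 f3 is 5 bytes > B = 3, so hash it first: H(key) = 03 17, then zero-pad to 3 bytes: K' = 03 17 00.
K' ⊕ ipad = 35 21 36; K' ⊕ opad = 5f 4b 5c.
m1: inner = H(35 21 36 62 2d) = 01 1b; tag = H(5f 4b 5c 01 1b) = 0122
m2: inner = H(35 21 36 6f 42) = 01 3d; tag = H(5f 4b 5c 01 3d) = 0144
m3: inner = H(35 21 36 d0 08) = 01 64; tag = H(5f 4b 5c 01 64) = 016b ← matches

3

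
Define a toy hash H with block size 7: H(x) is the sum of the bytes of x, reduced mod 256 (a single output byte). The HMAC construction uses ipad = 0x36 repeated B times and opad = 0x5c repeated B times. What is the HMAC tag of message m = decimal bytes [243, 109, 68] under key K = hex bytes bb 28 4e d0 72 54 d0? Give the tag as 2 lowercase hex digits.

Key hex bytes bb 28 4e d0 72 54 d0 is exactly B = 7 bytes: K' = bb 28 4e d0 72 54 d0.
K' ⊕ ipad = 8d 1e 78 e6 44 62 e6.  K' ⊕ opad = e7 74 12 8c 2e 08 8c.
Inner input = (K'⊕ipad) ∥ m = 8d 1e 78 e6 44 62 e6 ∥ f3 6d 44.
Inner hash: sum = 141+30+120+230+68+98+230+243+109+68 = 1337; mod 256 = 57 → 39.
Outer input = (K'⊕opad) ∥ inner = e7 74 12 8c 2e 08 8c ∥ 39.
Outer hash (tag): sum = 231+116+18+140+46+8+140+57 = 756; mod 256 = 244 → f4.

f4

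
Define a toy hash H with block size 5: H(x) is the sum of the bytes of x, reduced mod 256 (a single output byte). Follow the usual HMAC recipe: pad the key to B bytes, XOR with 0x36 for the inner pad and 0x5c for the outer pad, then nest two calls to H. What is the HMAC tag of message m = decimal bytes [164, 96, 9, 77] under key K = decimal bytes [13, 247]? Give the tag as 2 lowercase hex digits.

Key decimal bytes [13, 247] = 0d f7 is 2 bytes ≤ B = 5; zero-pad to 5 bytes: K' = 0d f7 00 00 00.
K' ⊕ ipad = 3b c1 36 36 36.  K' ⊕ opad = 51 ab 5c 5c 5c.
Inner input = (K'⊕ipad) ∥ m = 3b c1 36 36 36 ∥ a4 60 09 4d.
Inner hash: sum = 59+193+54+54+54+164+96+9+77 = 760; mod 256 = 248 → f8.
Outer input = (K'⊕opad) ∥ inner = 51 ab 5c 5c 5c ∥ f8.
Outer hash (tag): sum = 81+171+92+92+92+248 = 776; mod 256 = 8 → 08.

08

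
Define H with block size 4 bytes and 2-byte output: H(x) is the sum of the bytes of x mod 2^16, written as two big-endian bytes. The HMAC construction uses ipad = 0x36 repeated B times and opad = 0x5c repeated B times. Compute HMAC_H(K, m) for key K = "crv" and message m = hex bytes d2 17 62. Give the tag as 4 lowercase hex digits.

014f

Key "crv" = 63 72 76 is 3 bytes ≤ B = 4; zero-pad to 4 bytes: K' = 63 72 76 00.
K' ⊕ ipad = 55 44 40 36.  K' ⊕ opad = 3f 2e 2a 5c.
Inner input = (K'⊕ipad) ∥ m = 55 44 40 36 ∥ d2 17 62.
Inner hash: sum = 85+68+64+54+210+23+98 = 602 → 02 5a.
Outer input = (K'⊕opad) ∥ inner = 3f 2e 2a 5c ∥ 02 5a.
Outer hash (tag): sum = 63+46+42+92+2+90 = 335 → 01 4f.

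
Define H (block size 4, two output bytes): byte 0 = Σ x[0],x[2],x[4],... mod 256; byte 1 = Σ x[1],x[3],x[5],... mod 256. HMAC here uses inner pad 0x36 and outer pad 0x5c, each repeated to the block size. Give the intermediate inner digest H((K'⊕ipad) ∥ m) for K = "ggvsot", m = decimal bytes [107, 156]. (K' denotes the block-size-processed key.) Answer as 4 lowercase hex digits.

Key "ggvsot" = 67 67 76 73 6f 74 is 6 bytes > B = 4, so hash it first: H(key) = 4c 4e, then zero-pad to 4 bytes: K' = 4c 4e 00 00.
K' ⊕ ipad = 7a 78 36 36.
Inner input = 7a 78 36 36 ∥ 6b 9c.
Inner hash: even-index sum = 283 mod 256 = 27; odd-index sum = 330 mod 256 = 74 → 1b 4a.

1b4a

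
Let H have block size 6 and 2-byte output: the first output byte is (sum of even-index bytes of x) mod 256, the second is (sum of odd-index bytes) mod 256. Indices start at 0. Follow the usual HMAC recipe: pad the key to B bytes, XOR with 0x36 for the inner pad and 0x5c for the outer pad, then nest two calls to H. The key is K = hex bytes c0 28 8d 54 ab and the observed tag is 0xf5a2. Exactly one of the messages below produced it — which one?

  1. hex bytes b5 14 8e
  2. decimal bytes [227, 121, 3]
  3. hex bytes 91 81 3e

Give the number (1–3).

Key hex bytes c0 28 8d 54 ab is 5 bytes ≤ B = 6; zero-pad to 6 bytes: K' = c0 28 8d 54 ab 00.
K' ⊕ ipad = f6 1e bb 62 9d 36; K' ⊕ opad = 9c 74 d1 08 f7 5c.
m1: inner = H(f6 1e bb 62 9d 36 b5 14 8e) = 91 ca; tag = H(9c 74 d1 08 f7 5c 91 ca) = f5a2 ← matches
m2: inner = H(f6 1e bb 62 9d 36 e3 79 03) = 34 2f; tag = H(9c 74 d1 08 f7 5c 34 2f) = 9807
m3: inner = H(f6 1e bb 62 9d 36 91 81 3e) = 1d 37; tag = H(9c 74 d1 08 f7 5c 1d 37) = 810f

1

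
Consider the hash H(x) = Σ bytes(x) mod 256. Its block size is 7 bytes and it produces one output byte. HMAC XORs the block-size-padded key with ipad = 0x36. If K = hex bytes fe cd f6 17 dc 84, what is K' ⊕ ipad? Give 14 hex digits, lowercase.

c8fbc021eab236

Key hex bytes fe cd f6 17 dc 84 is 6 bytes ≤ B = 7; zero-pad to 7 bytes: K' = fe cd f6 17 dc 84 00.
XOR each byte with 0x36: fe⊕36=c8, cd⊕36=fb, f6⊕36=c0, 17⊕36=21, dc⊕36=ea, 84⊕36=b2, 00⊕36=36.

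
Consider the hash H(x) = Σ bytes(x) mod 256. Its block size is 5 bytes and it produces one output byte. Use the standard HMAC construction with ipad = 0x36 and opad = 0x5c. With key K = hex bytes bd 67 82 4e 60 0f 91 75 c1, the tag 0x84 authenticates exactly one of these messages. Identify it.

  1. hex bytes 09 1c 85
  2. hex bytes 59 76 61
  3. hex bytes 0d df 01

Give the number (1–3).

1

Key hex bytes bd 67 82 4e 60 0f 91 75 c1 is 9 bytes > B = 5, so hash it first: H(key) = 2a, then zero-pad to 5 bytes: K' = 2a 00 00 00 00.
K' ⊕ ipad = 1c 36 36 36 36; K' ⊕ opad = 76 5c 5c 5c 5c.
m1: inner = H(1c 36 36 36 36 09 1c 85) = 9e; tag = H(76 5c 5c 5c 5c 9e) = 84 ← matches
m2: inner = H(1c 36 36 36 36 59 76 61) = 24; tag = H(76 5c 5c 5c 5c 24) = 0a
m3: inner = H(1c 36 36 36 36 0d df 01) = e1; tag = H(76 5c 5c 5c 5c e1) = c7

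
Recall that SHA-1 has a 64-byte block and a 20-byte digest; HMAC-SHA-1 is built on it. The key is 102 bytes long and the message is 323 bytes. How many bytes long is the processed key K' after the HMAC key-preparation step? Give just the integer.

64

Key is 102 > 64 bytes, so it is hashed to 20 bytes then zero-padded to 64: |K'| = 64.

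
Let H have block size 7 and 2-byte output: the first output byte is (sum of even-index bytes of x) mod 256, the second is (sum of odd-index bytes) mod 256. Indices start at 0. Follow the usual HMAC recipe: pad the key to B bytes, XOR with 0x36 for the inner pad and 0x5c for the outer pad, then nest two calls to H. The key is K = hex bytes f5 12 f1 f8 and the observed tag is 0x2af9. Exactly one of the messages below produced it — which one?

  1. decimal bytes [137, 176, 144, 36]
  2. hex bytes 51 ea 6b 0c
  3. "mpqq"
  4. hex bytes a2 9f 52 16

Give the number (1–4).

Key hex bytes f5 12 f1 f8 is 4 bytes ≤ B = 7; zero-pad to 7 bytes: K' = f5 12 f1 f8 00 00 00.
K' ⊕ ipad = c3 24 c7 ce 36 36 36; K' ⊕ opad = a9 4e ad a4 5c 5c 5c.
m1: inner = H(c3 24 c7 ce 36 36 36 89 b0 90 24) = ca 41; tag = H(a9 4e ad a4 5c 5c 5c ca 41) = 4f18
m2: inner = H(c3 24 c7 ce 36 36 36 51 ea 6b 0c) = ec e4; tag = H(a9 4e ad a4 5c 5c 5c ec e4) = f23a
m3: inner = H(c3 24 c7 ce 36 36 36 6d 70 71 71) = d7 06; tag = H(a9 4e ad a4 5c 5c 5c d7 06) = 1425
m4: inner = H(c3 24 c7 ce 36 36 36 a2 9f 52 16) = ab 1c; tag = H(a9 4e ad a4 5c 5c 5c ab 1c) = 2af9 ← matches

4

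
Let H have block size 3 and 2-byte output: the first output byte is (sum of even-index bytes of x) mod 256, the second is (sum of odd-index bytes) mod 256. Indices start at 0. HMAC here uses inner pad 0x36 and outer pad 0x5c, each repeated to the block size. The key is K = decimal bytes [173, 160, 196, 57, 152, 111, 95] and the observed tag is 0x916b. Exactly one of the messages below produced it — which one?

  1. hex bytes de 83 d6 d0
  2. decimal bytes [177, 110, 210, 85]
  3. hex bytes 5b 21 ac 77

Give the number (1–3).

2

Key decimal bytes [173, 160, 196, 57, 152, 111, 95] = ad a0 c4 39 98 6f 5f is 7 bytes > B = 3, so hash it first: H(key) = 68 48, then zero-pad to 3 bytes: K' = 68 48 00.
K' ⊕ ipad = 5e 7e 36; K' ⊕ opad = 34 14 5c.
m1: inner = H(5e 7e 36 de 83 d6 d0) = e7 32; tag = H(34 14 5c e7 32) = c2fb
m2: inner = H(5e 7e 36 b1 6e d2 55) = 57 01; tag = H(34 14 5c 57 01) = 916b ← matches
m3: inner = H(5e 7e 36 5b 21 ac 77) = 2c 85; tag = H(34 14 5c 2c 85) = 1540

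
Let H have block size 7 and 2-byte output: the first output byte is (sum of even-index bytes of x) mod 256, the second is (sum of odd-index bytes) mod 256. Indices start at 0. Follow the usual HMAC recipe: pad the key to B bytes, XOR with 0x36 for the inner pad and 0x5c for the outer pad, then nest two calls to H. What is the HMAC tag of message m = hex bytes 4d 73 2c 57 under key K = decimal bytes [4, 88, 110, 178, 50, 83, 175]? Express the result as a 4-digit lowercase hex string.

Key decimal bytes [4, 88, 110, 178, 50, 83, 175] = 04 58 6e b2 32 53 af is exactly B = 7 bytes: K' = 04 58 6e b2 32 53 af.
K' ⊕ ipad = 32 6e 58 84 04 65 99.  K' ⊕ opad = 58 04 32 ee 6e 0f f3.
Inner input = (K'⊕ipad) ∥ m = 32 6e 58 84 04 65 99 ∥ 4d 73 2c 57.
Inner hash: even-index sum = 497 mod 256 = 241; odd-index sum = 464 mod 256 = 208 → f1 d0.
Outer input = (K'⊕opad) ∥ inner = 58 04 32 ee 6e 0f f3 ∥ f1 d0.
Outer hash (tag): even-index sum = 699 mod 256 = 187; odd-index sum = 498 mod 256 = 242 → bb f2.

bbf2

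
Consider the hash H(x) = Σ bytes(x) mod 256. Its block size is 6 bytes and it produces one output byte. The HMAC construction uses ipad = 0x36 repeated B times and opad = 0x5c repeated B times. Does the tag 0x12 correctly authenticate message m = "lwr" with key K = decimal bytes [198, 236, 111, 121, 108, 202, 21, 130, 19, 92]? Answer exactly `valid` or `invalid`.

Key decimal bytes [198, 236, 111, 121, 108, 202, 21, 130, 19, 92] = c6 ec 6f 79 6c ca 15 82 13 5c is 10 bytes > B = 6, so hash it first: H(key) = d6, then zero-pad to 6 bytes: K' = d6 00 00 00 00 00.
K' ⊕ ipad = e0 36 36 36 36 36; K' ⊕ opad = 8a 5c 5c 5c 5c 5c.
Inner hash: sum = 224+54+54+54+54+54+108+119+114 = 835; mod 256 = 67 → 43.
Outer hash (recomputed tag): sum = 138+92+92+92+92+92+67 = 665; mod 256 = 153 → 99.
Recomputed tag = 99; claimed = 12 → mismatch.

invalid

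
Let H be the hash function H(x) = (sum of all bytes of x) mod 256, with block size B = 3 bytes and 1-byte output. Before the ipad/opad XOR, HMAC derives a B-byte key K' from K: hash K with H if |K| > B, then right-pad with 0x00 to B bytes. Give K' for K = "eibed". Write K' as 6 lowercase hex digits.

|K| = 5 > B = 3, so first hash the key.
H(K): sum = 101+105+98+101+100 = 505; mod 256 = 249 → f9.
Zero-pad H(K) = f9 to 3 bytes: K' = f9 00 00.

f90000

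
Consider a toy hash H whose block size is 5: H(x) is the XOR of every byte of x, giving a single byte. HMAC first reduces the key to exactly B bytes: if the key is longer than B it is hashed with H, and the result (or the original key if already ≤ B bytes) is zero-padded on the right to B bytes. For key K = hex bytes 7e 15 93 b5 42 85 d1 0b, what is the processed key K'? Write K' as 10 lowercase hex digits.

5000000000

|K| = 8 > B = 5, so first hash the key.
H(K): XOR 7e⊕15⊕93⊕b5⊕42⊕85⊕d1⊕0b = 50.
Zero-pad H(K) = 50 to 5 bytes: K' = 50 00 00 00 00.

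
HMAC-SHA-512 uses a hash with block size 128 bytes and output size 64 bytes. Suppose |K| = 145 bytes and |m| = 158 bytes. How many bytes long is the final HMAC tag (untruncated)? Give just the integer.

The tag is one SHA-512 digest: 64 bytes.

64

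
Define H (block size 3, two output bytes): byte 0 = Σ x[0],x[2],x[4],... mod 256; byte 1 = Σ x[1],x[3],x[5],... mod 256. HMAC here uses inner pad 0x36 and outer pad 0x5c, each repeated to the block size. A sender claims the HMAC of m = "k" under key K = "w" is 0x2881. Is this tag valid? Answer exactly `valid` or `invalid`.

invalid

Key "w" = 77 is 1 byte ≤ B = 3; zero-pad to 3 bytes: K' = 77 00 00.
K' ⊕ ipad = 41 36 36; K' ⊕ opad = 2b 5c 5c.
Inner hash: even-index sum = 119 mod 256 = 119; odd-index sum = 161 mod 256 = 161 → 77 a1.
Outer hash (recomputed tag): even-index sum = 296 mod 256 = 40; odd-index sum = 211 mod 256 = 211 → 28 d3.
Recomputed tag = 28d3; claimed = 2881 → mismatch.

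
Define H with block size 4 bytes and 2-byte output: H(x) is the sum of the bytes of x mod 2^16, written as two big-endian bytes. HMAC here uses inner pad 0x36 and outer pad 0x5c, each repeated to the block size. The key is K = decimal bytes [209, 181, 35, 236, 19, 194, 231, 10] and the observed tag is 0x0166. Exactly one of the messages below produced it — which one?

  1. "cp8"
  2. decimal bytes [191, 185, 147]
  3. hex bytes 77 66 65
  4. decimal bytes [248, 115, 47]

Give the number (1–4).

3

Key decimal bytes [209, 181, 35, 236, 19, 194, 231, 10] = d1 b5 23 ec 13 c2 e7 0a is 8 bytes > B = 4, so hash it first: H(key) = 04 5b, then zero-pad to 4 bytes: K' = 04 5b 00 00.
K' ⊕ ipad = 32 6d 36 36; K' ⊕ opad = 58 07 5c 5c.
m1: inner = H(32 6d 36 36 63 70 38) = 02 16; tag = H(58 07 5c 5c 02 16) = 012f
m2: inner = H(32 6d 36 36 bf b9 93) = 03 16; tag = H(58 07 5c 5c 03 16) = 0130
m3: inner = H(32 6d 36 36 77 66 65) = 02 4d; tag = H(58 07 5c 5c 02 4d) = 0166 ← matches
m4: inner = H(32 6d 36 36 f8 73 2f) = 02 a5; tag = H(58 07 5c 5c 02 a5) = 01be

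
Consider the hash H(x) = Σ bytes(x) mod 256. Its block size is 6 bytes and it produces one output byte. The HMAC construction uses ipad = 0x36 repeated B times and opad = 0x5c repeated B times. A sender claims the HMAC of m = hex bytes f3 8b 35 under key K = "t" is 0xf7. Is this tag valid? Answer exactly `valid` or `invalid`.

valid

Key "t" = 74 is 1 byte ≤ B = 6; zero-pad to 6 bytes: K' = 74 00 00 00 00 00.
K' ⊕ ipad = 42 36 36 36 36 36; K' ⊕ opad = 28 5c 5c 5c 5c 5c.
Inner hash: sum = 66+54+54+54+54+54+243+139+53 = 771; mod 256 = 3 → 03.
Outer hash (recomputed tag): sum = 40+92+92+92+92+92+3 = 503; mod 256 = 247 → f7.
Recomputed tag = f7; claimed = f7 → match.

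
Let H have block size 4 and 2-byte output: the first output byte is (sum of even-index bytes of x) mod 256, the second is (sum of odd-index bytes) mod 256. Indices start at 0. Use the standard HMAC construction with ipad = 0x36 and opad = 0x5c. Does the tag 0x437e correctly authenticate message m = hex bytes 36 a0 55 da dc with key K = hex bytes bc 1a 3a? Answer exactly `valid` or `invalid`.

Key hex bytes bc 1a 3a is 3 bytes ≤ B = 4; zero-pad to 4 bytes: K' = bc 1a 3a 00.
K' ⊕ ipad = 8a 2c 0c 36; K' ⊕ opad = e0 46 66 5c.
Inner hash: even-index sum = 509 mod 256 = 253; odd-index sum = 476 mod 256 = 220 → fd dc.
Outer hash (recomputed tag): even-index sum = 579 mod 256 = 67; odd-index sum = 382 mod 256 = 126 → 43 7e.
Recomputed tag = 437e; claimed = 437e → match.

valid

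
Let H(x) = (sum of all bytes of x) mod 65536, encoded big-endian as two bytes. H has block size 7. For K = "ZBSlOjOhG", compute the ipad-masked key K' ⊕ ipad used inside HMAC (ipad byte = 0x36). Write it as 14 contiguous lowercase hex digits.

35243636363636

Key "ZBSlOjOhG" = 5a 42 53 6c 4f 6a 4f 68 47 is 9 bytes > B = 7, so hash it first: H(key) = 03 12, then zero-pad to 7 bytes: K' = 03 12 00 00 00 00 00.
XOR each byte with 0x36: 03⊕36=35, 12⊕36=24, 00⊕36=36, 00⊕36=36, 00⊕36=36, 00⊕36=36, 00⊕36=36.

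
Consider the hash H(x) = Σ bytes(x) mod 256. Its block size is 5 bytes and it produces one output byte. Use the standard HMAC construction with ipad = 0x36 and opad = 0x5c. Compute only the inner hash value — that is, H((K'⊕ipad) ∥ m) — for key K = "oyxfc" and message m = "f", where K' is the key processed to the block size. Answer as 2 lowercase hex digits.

Key "oyxfc" = 6f 79 78 66 63 is exactly B = 5 bytes: K' = 6f 79 78 66 63.
K' ⊕ ipad = 59 4f 4e 50 55.
Inner input = 59 4f 4e 50 55 ∥ 66.
Inner hash: sum = 89+79+78+80+85+102 = 513; mod 256 = 1 → 01.

01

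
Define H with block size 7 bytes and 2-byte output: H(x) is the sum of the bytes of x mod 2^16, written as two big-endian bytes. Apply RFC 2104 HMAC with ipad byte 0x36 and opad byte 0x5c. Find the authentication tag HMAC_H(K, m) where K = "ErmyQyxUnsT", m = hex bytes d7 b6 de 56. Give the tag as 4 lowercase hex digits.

Key "ErmyQyxUnsT" = 45 72 6d 79 51 79 78 55 6e 73 54 is 11 bytes > B = 7, so hash it first: H(key) = 04 69, then zero-pad to 7 bytes: K' = 04 69 00 00 00 00 00.
K' ⊕ ipad = 32 5f 36 36 36 36 36.  K' ⊕ opad = 58 35 5c 5c 5c 5c 5c.
Inner input = (K'⊕ipad) ∥ m = 32 5f 36 36 36 36 36 ∥ d7 b6 de 56.
Inner hash: sum = 50+95+54+54+54+54+54+215+182+222+86 = 1120 → 04 60.
Outer input = (K'⊕opad) ∥ inner = 58 35 5c 5c 5c 5c 5c ∥ 04 60.
Outer hash (tag): sum = 88+53+92+92+92+92+92+4+96 = 701 → 02 bd.

02bd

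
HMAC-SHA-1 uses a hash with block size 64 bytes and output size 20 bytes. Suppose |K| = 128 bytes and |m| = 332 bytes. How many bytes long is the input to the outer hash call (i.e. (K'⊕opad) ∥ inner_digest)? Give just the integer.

Key is 128 > 64 bytes, so it is hashed to 20 bytes then zero-padded to 64: |K'| = 64.
Outer input = (K'⊕opad) ∥ H(inner) → 64 + 20 = 84 bytes.

84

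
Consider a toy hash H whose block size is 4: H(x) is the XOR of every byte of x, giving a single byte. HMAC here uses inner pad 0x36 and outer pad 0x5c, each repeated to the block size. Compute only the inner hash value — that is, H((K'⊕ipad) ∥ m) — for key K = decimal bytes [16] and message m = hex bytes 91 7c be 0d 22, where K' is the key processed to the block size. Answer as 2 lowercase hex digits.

Key decimal bytes [16] = 10 is 1 byte ≤ B = 4; zero-pad to 4 bytes: K' = 10 00 00 00.
K' ⊕ ipad = 26 36 36 36.
Inner input = 26 36 36 36 ∥ 91 7c be 0d 22.
Inner hash: XOR 26⊕36⊕36⊕36⊕91⊕7c⊕be⊕0d⊕22 = 6c.

6c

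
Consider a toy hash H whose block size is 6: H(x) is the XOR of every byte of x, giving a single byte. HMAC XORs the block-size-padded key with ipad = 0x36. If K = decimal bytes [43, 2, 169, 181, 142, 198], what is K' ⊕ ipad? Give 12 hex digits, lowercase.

1d349f83b8f0

Key decimal bytes [43, 2, 169, 181, 142, 198] = 2b 02 a9 b5 8e c6 is exactly B = 6 bytes: K' = 2b 02 a9 b5 8e c6.
XOR each byte with 0x36: 2b⊕36=1d, 02⊕36=34, a9⊕36=9f, b5⊕36=83, 8e⊕36=b8, c6⊕36=f0.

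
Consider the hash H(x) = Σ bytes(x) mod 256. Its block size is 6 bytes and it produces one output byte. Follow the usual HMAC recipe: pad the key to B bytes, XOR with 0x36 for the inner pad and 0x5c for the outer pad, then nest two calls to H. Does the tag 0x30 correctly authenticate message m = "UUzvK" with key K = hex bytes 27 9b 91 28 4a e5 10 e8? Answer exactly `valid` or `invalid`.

invalid

Key hex bytes 27 9b 91 28 4a e5 10 e8 is 8 bytes > B = 6, so hash it first: H(key) = a2, then zero-pad to 6 bytes: K' = a2 00 00 00 00 00.
K' ⊕ ipad = 94 36 36 36 36 36; K' ⊕ opad = fe 5c 5c 5c 5c 5c.
Inner hash: sum = 148+54+54+54+54+54+85+85+122+118+75 = 903; mod 256 = 135 → 87.
Outer hash (recomputed tag): sum = 254+92+92+92+92+92+135 = 849; mod 256 = 81 → 51.
Recomputed tag = 51; claimed = 30 → mismatch.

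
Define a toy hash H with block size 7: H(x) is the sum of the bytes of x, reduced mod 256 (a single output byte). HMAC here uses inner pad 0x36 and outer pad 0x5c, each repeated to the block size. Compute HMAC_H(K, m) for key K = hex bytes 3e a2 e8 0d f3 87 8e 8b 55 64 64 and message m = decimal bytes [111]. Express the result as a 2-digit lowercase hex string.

Key hex bytes 3e a2 e8 0d f3 87 8e 8b 55 64 64 is 11 bytes > B = 7, so hash it first: H(key) = 85, then zero-pad to 7 bytes: K' = 85 00 00 00 00 00 00.
K' ⊕ ipad = b3 36 36 36 36 36 36.  K' ⊕ opad = d9 5c 5c 5c 5c 5c 5c.
Inner input = (K'⊕ipad) ∥ m = b3 36 36 36 36 36 36 ∥ 6f.
Inner hash: sum = 179+54+54+54+54+54+54+111 = 614; mod 256 = 102 → 66.
Outer input = (K'⊕opad) ∥ inner = d9 5c 5c 5c 5c 5c 5c ∥ 66.
Outer hash (tag): sum = 217+92+92+92+92+92+92+102 = 871; mod 256 = 103 → 67.

67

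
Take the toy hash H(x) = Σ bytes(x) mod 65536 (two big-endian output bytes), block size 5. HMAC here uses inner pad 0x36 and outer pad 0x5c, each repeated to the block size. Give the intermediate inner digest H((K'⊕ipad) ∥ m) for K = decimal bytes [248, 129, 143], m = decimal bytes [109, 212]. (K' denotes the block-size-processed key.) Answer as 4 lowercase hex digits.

03eb

Key decimal bytes [248, 129, 143] = f8 81 8f is 3 bytes ≤ B = 5; zero-pad to 5 bytes: K' = f8 81 8f 00 00.
K' ⊕ ipad = ce b7 b9 36 36.
Inner input = ce b7 b9 36 36 ∥ 6d d4.
Inner hash: sum = 206+183+185+54+54+109+212 = 1003 → 03 eb.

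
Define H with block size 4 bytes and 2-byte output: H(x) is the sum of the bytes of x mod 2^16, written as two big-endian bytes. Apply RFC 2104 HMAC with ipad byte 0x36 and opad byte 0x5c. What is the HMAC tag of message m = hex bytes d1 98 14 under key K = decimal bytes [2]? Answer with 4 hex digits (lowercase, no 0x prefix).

01c7

Key decimal bytes [2] = 02 is 1 byte ≤ B = 4; zero-pad to 4 bytes: K' = 02 00 00 00.
K' ⊕ ipad = 34 36 36 36.  K' ⊕ opad = 5e 5c 5c 5c.
Inner input = (K'⊕ipad) ∥ m = 34 36 36 36 ∥ d1 98 14.
Inner hash: sum = 52+54+54+54+209+152+20 = 595 → 02 53.
Outer input = (K'⊕opad) ∥ inner = 5e 5c 5c 5c ∥ 02 53.
Outer hash (tag): sum = 94+92+92+92+2+83 = 455 → 01 c7.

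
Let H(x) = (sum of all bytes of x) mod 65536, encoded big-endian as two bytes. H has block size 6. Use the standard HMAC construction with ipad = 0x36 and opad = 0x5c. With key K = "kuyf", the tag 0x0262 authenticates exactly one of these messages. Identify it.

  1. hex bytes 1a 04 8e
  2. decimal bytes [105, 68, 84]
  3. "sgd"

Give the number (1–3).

3

Key "kuyf" = 6b 75 79 66 is 4 bytes ≤ B = 6; zero-pad to 6 bytes: K' = 6b 75 79 66 00 00.
K' ⊕ ipad = 5d 43 4f 50 36 36; K' ⊕ opad = 37 29 25 3a 5c 5c.
m1: inner = H(5d 43 4f 50 36 36 1a 04 8e) = 02 57; tag = H(37 29 25 3a 5c 5c 02 57) = 01d0
m2: inner = H(5d 43 4f 50 36 36 69 44 54) = 02 ac; tag = H(37 29 25 3a 5c 5c 02 ac) = 0225
m3: inner = H(5d 43 4f 50 36 36 73 67 64) = 02 e9; tag = H(37 29 25 3a 5c 5c 02 e9) = 0262 ← matches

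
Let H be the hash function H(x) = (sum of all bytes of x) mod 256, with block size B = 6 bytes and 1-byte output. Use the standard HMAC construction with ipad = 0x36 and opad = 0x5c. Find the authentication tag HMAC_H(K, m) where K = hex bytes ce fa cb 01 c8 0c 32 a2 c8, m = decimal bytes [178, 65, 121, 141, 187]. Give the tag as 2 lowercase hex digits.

18

Key hex bytes ce fa cb 01 c8 0c 32 a2 c8 is 9 bytes > B = 6, so hash it first: H(key) = 04, then zero-pad to 6 bytes: K' = 04 00 00 00 00 00.
K' ⊕ ipad = 32 36 36 36 36 36.  K' ⊕ opad = 58 5c 5c 5c 5c 5c.
Inner input = (K'⊕ipad) ∥ m = 32 36 36 36 36 36 ∥ b2 41 79 8d bb.
Inner hash: sum = 50+54+54+54+54+54+178+65+121+141+187 = 1012; mod 256 = 244 → f4.
Outer input = (K'⊕opad) ∥ inner = 58 5c 5c 5c 5c 5c ∥ f4.
Outer hash (tag): sum = 88+92+92+92+92+92+244 = 792; mod 256 = 24 → 18.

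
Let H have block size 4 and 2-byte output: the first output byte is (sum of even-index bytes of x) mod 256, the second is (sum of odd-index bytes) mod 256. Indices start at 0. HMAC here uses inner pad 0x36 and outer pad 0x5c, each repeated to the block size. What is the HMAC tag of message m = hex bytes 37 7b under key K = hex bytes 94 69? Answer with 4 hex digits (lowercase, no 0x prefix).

Key hex bytes 94 69 is 2 bytes ≤ B = 4; zero-pad to 4 bytes: K' = 94 69 00 00.
K' ⊕ ipad = a2 5f 36 36.  K' ⊕ opad = c8 35 5c 5c.
Inner input = (K'⊕ipad) ∥ m = a2 5f 36 36 ∥ 37 7b.
Inner hash: even-index sum = 271 mod 256 = 15; odd-index sum = 272 mod 256 = 16 → 0f 10.
Outer input = (K'⊕opad) ∥ inner = c8 35 5c 5c ∥ 0f 10.
Outer hash (tag): even-index sum = 307 mod 256 = 51; odd-index sum = 161 mod 256 = 161 → 33 a1.

33a1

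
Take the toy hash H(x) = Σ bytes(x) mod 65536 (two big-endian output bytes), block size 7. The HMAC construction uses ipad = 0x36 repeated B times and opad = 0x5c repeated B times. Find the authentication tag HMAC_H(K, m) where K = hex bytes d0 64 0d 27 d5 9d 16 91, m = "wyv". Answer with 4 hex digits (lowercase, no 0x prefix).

Key hex bytes d0 64 0d 27 d5 9d 16 91 is 8 bytes > B = 7, so hash it first: H(key) = 03 81, then zero-pad to 7 bytes: K' = 03 81 00 00 00 00 00.
K' ⊕ ipad = 35 b7 36 36 36 36 36.  K' ⊕ opad = 5f dd 5c 5c 5c 5c 5c.
Inner input = (K'⊕ipad) ∥ m = 35 b7 36 36 36 36 36 ∥ 77 79 76.
Inner hash: sum = 53+183+54+54+54+54+54+119+121+118 = 864 → 03 60.
Outer input = (K'⊕opad) ∥ inner = 5f dd 5c 5c 5c 5c 5c ∥ 03 60.
Outer hash (tag): sum = 95+221+92+92+92+92+92+3+96 = 875 → 03 6b.

036b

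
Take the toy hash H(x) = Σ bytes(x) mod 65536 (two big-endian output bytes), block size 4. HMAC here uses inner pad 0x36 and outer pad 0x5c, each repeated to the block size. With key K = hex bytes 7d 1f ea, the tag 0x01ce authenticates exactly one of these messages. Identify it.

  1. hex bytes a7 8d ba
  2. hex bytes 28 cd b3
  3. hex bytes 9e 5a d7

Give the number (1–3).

3

Key hex bytes 7d 1f ea is 3 bytes ≤ B = 4; zero-pad to 4 bytes: K' = 7d 1f ea 00.
K' ⊕ ipad = 4b 29 dc 36; K' ⊕ opad = 21 43 b6 5c.
m1: inner = H(4b 29 dc 36 a7 8d ba) = 03 74; tag = H(21 43 b6 5c 03 74) = 01ed
m2: inner = H(4b 29 dc 36 28 cd b3) = 03 2e; tag = H(21 43 b6 5c 03 2e) = 01a7
m3: inner = H(4b 29 dc 36 9e 5a d7) = 03 55; tag = H(21 43 b6 5c 03 55) = 01ce ← matches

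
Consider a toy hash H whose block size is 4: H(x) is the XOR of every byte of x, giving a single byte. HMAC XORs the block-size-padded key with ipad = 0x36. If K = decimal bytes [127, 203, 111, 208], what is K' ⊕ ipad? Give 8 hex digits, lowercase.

49fd59e6

Key decimal bytes [127, 203, 111, 208] = 7f cb 6f d0 is exactly B = 4 bytes: K' = 7f cb 6f d0.
XOR each byte with 0x36: 7f⊕36=49, cb⊕36=fd, 6f⊕36=59, d0⊕36=e6.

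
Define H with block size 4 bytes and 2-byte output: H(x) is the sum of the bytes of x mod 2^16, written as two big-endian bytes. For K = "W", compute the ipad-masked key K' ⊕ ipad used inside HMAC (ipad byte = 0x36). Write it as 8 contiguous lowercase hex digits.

Key "W" = 57 is 1 byte ≤ B = 4; zero-pad to 4 bytes: K' = 57 00 00 00.
XOR each byte with 0x36: 57⊕36=61, 00⊕36=36, 00⊕36=36, 00⊕36=36.

61363636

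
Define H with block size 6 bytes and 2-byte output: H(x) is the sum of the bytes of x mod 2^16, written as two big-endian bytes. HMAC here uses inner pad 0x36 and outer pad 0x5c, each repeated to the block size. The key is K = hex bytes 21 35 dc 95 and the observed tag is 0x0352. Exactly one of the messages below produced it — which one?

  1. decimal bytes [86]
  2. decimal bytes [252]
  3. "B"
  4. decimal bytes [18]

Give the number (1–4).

1

Key hex bytes 21 35 dc 95 is 4 bytes ≤ B = 6; zero-pad to 6 bytes: K' = 21 35 dc 95 00 00.
K' ⊕ ipad = 17 03 ea a3 36 36; K' ⊕ opad = 7d 69 80 c9 5c 5c.
m1: inner = H(17 03 ea a3 36 36 56) = 02 69; tag = H(7d 69 80 c9 5c 5c 02 69) = 0352 ← matches
m2: inner = H(17 03 ea a3 36 36 fc) = 03 0f; tag = H(7d 69 80 c9 5c 5c 03 0f) = 02f9
m3: inner = H(17 03 ea a3 36 36 42) = 02 55; tag = H(7d 69 80 c9 5c 5c 02 55) = 033e
m4: inner = H(17 03 ea a3 36 36 12) = 02 25; tag = H(7d 69 80 c9 5c 5c 02 25) = 030e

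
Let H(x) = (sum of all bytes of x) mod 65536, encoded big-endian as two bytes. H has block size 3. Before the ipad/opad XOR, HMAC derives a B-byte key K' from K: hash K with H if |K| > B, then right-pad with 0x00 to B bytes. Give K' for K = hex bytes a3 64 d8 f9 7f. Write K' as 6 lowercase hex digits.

|K| = 5 > B = 3, so first hash the key.
H(K): sum = 163+100+216+249+127 = 855 → 03 57.
Zero-pad H(K) = 03 57 to 3 bytes: K' = 03 57 00.

035700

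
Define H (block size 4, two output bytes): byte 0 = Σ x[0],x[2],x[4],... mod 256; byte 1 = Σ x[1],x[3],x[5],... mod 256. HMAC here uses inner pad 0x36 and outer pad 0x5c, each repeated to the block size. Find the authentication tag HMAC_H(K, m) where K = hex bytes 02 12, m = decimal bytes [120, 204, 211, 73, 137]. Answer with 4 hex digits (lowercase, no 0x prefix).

f819

Key hex bytes 02 12 is 2 bytes ≤ B = 4; zero-pad to 4 bytes: K' = 02 12 00 00.
K' ⊕ ipad = 34 24 36 36.  K' ⊕ opad = 5e 4e 5c 5c.
Inner input = (K'⊕ipad) ∥ m = 34 24 36 36 ∥ 78 cc d3 49 89.
Inner hash: even-index sum = 574 mod 256 = 62; odd-index sum = 367 mod 256 = 111 → 3e 6f.
Outer input = (K'⊕opad) ∥ inner = 5e 4e 5c 5c ∥ 3e 6f.
Outer hash (tag): even-index sum = 248 mod 256 = 248; odd-index sum = 281 mod 256 = 25 → f8 19.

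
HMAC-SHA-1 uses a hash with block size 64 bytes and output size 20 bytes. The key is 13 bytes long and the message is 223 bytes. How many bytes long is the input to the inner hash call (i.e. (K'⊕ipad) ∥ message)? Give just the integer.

287

Key is 13 ≤ 64 bytes, zero-padded: |K'| = 64.
Inner input = (K'⊕ipad) ∥ m → 64 + 223 = 287 bytes.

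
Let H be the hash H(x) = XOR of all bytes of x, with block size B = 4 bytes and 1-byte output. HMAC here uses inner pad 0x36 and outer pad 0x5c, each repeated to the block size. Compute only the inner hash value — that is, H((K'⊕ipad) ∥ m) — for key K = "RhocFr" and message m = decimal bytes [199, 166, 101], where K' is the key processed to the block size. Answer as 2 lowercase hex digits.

06

Key "RhocFr" = 52 68 6f 63 46 72 is 6 bytes > B = 4, so hash it first: H(key) = 02, then zero-pad to 4 bytes: K' = 02 00 00 00.
K' ⊕ ipad = 34 36 36 36.
Inner input = 34 36 36 36 ∥ c7 a6 65.
Inner hash: XOR 34⊕36⊕36⊕36⊕c7⊕a6⊕65 = 06.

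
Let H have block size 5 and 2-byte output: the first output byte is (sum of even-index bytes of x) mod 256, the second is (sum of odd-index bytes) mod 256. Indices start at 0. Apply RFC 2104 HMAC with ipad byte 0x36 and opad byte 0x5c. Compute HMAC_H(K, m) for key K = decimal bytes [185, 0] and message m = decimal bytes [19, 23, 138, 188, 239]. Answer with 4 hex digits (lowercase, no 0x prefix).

Key decimal bytes [185, 0] = b9 00 is 2 bytes ≤ B = 5; zero-pad to 5 bytes: K' = b9 00 00 00 00.
K' ⊕ ipad = 8f 36 36 36 36.  K' ⊕ opad = e5 5c 5c 5c 5c.
Inner input = (K'⊕ipad) ∥ m = 8f 36 36 36 36 ∥ 13 17 8a bc ef.
Inner hash: even-index sum = 462 mod 256 = 206; odd-index sum = 504 mod 256 = 248 → ce f8.
Outer input = (K'⊕opad) ∥ inner = e5 5c 5c 5c 5c ∥ ce f8.
Outer hash (tag): even-index sum = 661 mod 256 = 149; odd-index sum = 390 mod 256 = 134 → 95 86.

9586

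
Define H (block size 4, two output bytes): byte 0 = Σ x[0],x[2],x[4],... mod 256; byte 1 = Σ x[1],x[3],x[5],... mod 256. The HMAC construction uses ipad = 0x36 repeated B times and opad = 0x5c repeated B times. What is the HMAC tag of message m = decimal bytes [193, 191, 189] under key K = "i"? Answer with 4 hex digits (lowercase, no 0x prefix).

a4e3

Key "i" = 69 is 1 byte ≤ B = 4; zero-pad to 4 bytes: K' = 69 00 00 00.
K' ⊕ ipad = 5f 36 36 36.  K' ⊕ opad = 35 5c 5c 5c.
Inner input = (K'⊕ipad) ∥ m = 5f 36 36 36 ∥ c1 bf bd.
Inner hash: even-index sum = 531 mod 256 = 19; odd-index sum = 299 mod 256 = 43 → 13 2b.
Outer input = (K'⊕opad) ∥ inner = 35 5c 5c 5c ∥ 13 2b.
Outer hash (tag): even-index sum = 164 mod 256 = 164; odd-index sum = 227 mod 256 = 227 → a4 e3.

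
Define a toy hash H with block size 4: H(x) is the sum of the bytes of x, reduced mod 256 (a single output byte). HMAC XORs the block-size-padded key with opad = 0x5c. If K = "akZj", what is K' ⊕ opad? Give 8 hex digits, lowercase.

3d370636

Key "akZj" = 61 6b 5a 6a is exactly B = 4 bytes: K' = 61 6b 5a 6a.
XOR each byte with 0x5c: 61⊕5c=3d, 6b⊕5c=37, 5a⊕5c=06, 6a⊕5c=36.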